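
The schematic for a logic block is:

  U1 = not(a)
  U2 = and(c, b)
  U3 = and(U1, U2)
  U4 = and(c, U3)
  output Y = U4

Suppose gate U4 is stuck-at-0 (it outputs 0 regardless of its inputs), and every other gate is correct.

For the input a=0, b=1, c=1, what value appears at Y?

Propagate with U4 forced: U1=1, U2=1, U3=1, U4=0 [stuck-at-0].
So Y = 0. (Without the fault it would be 1.)

0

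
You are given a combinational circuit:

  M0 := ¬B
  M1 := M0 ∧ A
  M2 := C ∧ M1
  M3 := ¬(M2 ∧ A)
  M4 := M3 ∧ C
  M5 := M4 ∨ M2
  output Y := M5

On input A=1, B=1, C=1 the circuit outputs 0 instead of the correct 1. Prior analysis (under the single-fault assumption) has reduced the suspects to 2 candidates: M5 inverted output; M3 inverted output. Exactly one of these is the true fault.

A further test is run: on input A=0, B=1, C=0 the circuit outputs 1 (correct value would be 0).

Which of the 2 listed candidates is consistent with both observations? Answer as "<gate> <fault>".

Evaluate each candidate on input A=0, B=1, C=0:
  M5 inverted output: M0=0, M1=0, M2=0, M3=1, M4=0, M5=1 [inverted output] → 1 — matches
  M3 inverted output: M0=0, M1=0, M2=0, M3=0 [inverted output], M4=0, M5=0 → 0 — eliminated
Only M5 inverted output reproduces the observed 1.

M5 inverted output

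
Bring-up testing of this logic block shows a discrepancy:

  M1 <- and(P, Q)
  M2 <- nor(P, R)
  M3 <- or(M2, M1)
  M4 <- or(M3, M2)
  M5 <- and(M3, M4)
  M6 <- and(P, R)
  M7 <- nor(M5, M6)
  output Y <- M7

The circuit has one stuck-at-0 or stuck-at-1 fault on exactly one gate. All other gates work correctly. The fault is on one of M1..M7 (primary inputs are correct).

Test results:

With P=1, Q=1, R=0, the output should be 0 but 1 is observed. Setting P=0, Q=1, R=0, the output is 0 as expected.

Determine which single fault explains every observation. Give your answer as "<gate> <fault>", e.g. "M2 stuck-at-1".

M1 stuck-at-0

Fault-free values for test 1 (P=1, Q=1, R=0): M1=1, M2=0, M3=1, M4=1, M5=1, M6=0, M7=0, giving Y=0. Observed 1.
Test 1: faults giving observed 1 are {M1 stuck-at-0, M3 stuck-at-0, M4 stuck-at-0, M5 stuck-at-0, M7 stuck-at-1}.
Test 2 (P=0, Q=1, R=0): fault-free M1=0, M2=1, M3=1, M4=1, M5=1, M6=0, M7=0 → 0; observed 0. Eliminates M3 stuck-at-0, M4 stuck-at-0, M5 stuck-at-0, M7 stuck-at-1.
Only M1 stuck-at-0 is consistent with every test.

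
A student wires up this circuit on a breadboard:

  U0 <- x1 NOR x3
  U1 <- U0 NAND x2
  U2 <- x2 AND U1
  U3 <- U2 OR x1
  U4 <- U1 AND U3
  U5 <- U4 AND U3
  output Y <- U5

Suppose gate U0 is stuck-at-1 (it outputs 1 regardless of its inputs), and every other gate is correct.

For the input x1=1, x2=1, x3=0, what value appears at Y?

0

Propagate with U0 forced: U0=1 [stuck-at-1], U1=0, U2=0, U3=1, U4=0, U5=0.
So Y = 0. (Without the fault it would be 1.)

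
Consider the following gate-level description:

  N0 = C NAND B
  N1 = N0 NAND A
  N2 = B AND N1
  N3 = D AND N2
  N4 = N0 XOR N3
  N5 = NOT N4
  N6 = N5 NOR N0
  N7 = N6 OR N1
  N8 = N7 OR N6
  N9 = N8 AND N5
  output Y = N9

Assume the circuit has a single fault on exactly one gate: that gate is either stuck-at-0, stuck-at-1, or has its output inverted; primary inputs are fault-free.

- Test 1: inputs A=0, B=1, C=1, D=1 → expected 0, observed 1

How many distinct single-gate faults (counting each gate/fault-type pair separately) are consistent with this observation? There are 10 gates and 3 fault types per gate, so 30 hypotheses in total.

Fault-free: N0=0, N1=1, N2=1, N3=1, N4=1, N5=0, N6=1, N7=1, N8=1, N9=0 → 0. Observed 1.
  N0: stuck-at-1, inverted output ✓; others ✗
  N1: none of the 3 fault types match ✗
  N2: stuck-at-0, inverted output ✓; others ✗
  N3: stuck-at-0, inverted output ✓; others ✗
  N4: stuck-at-0, inverted output ✓; others ✗
  N5: stuck-at-1, inverted output ✓; others ✗
  N6: none of the 3 fault types match ✗
  N7: none of the 3 fault types match ✗
  N8: none of the 3 fault types match ✗
  N9: stuck-at-1, inverted output ✓; others ✗
Consistent faults: {N0 stuck-at-1, N0 inverted output, N2 stuck-at-0, N2 inverted output, N3 stuck-at-0, N3 inverted output, N4 stuck-at-0, N4 inverted output, N5 stuck-at-1, N5 inverted output, N9 stuck-at-1, N9 inverted output} — 12 in all.

12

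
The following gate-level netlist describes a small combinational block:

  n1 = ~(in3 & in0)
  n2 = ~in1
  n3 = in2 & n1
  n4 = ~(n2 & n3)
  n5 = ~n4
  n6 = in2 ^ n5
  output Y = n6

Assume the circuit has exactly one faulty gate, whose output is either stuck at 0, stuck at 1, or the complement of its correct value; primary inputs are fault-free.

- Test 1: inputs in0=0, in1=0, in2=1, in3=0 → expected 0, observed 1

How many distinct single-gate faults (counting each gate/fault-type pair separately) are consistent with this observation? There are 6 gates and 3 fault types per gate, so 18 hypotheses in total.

12

Fault-free: n1=1, n2=1, n3=1, n4=0, n5=1, n6=0 → 0. Observed 1.
  n1: stuck-at-0, inverted output ✓; others ✗
  n2: stuck-at-0, inverted output ✓; others ✗
  n3: stuck-at-0, inverted output ✓; others ✗
  n4: stuck-at-1, inverted output ✓; others ✗
  n5: stuck-at-0, inverted output ✓; others ✗
  n6: stuck-at-1, inverted output ✓; others ✗
Consistent faults: {n1 stuck-at-0, n1 inverted output, n2 stuck-at-0, n2 inverted output, n3 stuck-at-0, n3 inverted output, n4 stuck-at-1, n4 inverted output, n5 stuck-at-0, n5 inverted output, n6 stuck-at-1, n6 inverted output} — 12 in all.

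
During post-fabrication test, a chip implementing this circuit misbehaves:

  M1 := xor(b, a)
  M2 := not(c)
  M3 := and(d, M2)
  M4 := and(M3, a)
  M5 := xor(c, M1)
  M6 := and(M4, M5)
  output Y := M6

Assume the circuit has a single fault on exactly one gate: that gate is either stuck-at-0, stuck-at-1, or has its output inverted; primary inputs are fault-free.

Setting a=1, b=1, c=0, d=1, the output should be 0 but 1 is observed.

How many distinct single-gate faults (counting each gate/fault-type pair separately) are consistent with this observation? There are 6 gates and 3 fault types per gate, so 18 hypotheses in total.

6

Fault-free: M1=0, M2=1, M3=1, M4=1, M5=0, M6=0 → 0. Observed 1.
  M1: stuck-at-1, inverted output ✓; others ✗
  M2: none of the 3 fault types match ✗
  M3: none of the 3 fault types match ✗
  M4: none of the 3 fault types match ✗
  M5: stuck-at-1, inverted output ✓; others ✗
  M6: stuck-at-1, inverted output ✓; others ✗
Consistent faults: {M1 stuck-at-1, M1 inverted output, M5 stuck-at-1, M5 inverted output, M6 stuck-at-1, M6 inverted output} — 6 in all.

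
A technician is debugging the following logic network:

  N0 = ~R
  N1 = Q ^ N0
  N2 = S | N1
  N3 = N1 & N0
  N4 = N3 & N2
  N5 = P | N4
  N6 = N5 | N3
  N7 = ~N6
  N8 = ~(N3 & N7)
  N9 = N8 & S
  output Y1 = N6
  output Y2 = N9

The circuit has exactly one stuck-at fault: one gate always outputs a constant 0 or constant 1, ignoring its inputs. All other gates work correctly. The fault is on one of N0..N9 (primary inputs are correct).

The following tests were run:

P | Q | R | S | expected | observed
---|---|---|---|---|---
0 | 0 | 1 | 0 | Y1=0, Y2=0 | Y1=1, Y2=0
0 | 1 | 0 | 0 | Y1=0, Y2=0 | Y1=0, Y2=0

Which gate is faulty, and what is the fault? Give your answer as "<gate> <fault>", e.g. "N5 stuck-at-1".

Fault-free values for test 1 (P=0, Q=0, R=1, S=0): N0=0, N1=0, N2=0, N3=0, N4=0, N5=0, N6=0, N7=1, N8=1, N9=0, giving Y1=0, Y2=0. Observed Y1=1, Y2=0.
Test 1: faults giving observed Y1=1, Y2=0 are {N0 stuck-at-1, N3 stuck-at-1, N4 stuck-at-1, N5 stuck-at-1, N6 stuck-at-1}.
Test 2 (P=0, Q=1, R=0, S=0): fault-free N0=1, N1=0, N2=0, N3=0, N4=0, N5=0, N6=0, N7=1, N8=1, N9=0 → Y1=0, Y2=0; observed Y1=0, Y2=0. Eliminates N3 stuck-at-1, N4 stuck-at-1, N5 stuck-at-1, N6 stuck-at-1.
Only N0 stuck-at-1 is consistent with every test.

N0 stuck-at-1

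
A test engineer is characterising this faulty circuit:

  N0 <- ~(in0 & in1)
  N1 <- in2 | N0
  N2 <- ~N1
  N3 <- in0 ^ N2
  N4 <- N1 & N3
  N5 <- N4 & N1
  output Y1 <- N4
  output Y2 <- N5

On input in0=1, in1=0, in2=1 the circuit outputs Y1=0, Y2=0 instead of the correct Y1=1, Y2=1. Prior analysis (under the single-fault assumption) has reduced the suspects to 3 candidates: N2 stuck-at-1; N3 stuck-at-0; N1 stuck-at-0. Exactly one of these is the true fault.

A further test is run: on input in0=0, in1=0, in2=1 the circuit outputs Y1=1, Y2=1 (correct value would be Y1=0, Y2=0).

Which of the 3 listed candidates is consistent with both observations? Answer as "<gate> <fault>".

Evaluate each candidate on input in0=0, in1=0, in2=1:
  N2 stuck-at-1: N0=1, N1=1, N2=1 [stuck-at-1], N3=1, N4=1, N5=1 → Y1=1, Y2=1 — matches
  N3 stuck-at-0: N0=1, N1=1, N2=0, N3=0 [stuck-at-0], N4=0, N5=0 → Y1=0, Y2=0 — eliminated
  N1 stuck-at-0: N0=1, N1=0 [stuck-at-0], N2=1, N3=1, N4=0, N5=0 → Y1=0, Y2=0 — eliminated
Only N2 stuck-at-1 reproduces the observed Y1=1, Y2=1.

N2 stuck-at-1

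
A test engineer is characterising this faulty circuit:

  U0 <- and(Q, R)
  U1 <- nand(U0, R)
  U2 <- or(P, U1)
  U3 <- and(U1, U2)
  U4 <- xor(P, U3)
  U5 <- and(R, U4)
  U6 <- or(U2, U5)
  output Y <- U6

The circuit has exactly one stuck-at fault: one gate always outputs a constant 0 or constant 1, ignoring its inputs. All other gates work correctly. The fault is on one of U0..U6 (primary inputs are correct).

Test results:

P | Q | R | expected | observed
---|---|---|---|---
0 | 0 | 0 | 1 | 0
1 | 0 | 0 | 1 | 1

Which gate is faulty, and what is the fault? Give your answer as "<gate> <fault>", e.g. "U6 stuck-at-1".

Fault-free values for test 1 (P=0, Q=0, R=0): U0=0, U1=1, U2=1, U3=1, U4=1, U5=0, U6=1, giving Y=1. Observed 0.
Test 1: faults giving observed 0 are {U1 stuck-at-0, U2 stuck-at-0, U6 stuck-at-0}.
Test 2 (P=1, Q=0, R=0): fault-free U0=0, U1=1, U2=1, U3=1, U4=0, U5=0, U6=1 → 1; observed 1. Eliminates U2 stuck-at-0, U6 stuck-at-0.
Only U1 stuck-at-0 is consistent with every test.

U1 stuck-at-0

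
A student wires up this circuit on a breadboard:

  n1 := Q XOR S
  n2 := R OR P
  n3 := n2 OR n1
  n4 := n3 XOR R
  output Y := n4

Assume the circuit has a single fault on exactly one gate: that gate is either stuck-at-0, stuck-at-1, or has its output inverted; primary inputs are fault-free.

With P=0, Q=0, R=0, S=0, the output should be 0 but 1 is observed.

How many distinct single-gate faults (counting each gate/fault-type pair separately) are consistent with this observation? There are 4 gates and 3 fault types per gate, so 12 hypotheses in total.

Fault-free: n1=0, n2=0, n3=0, n4=0 → 0. Observed 1.
  n1 stuck-at-0: output 0 ✗
  n1 stuck-at-1: output 1 ✓
  n1 inverted output: output 1 ✓
  n2 stuck-at-0: output 0 ✗
  n2 stuck-at-1: output 1 ✓
  n2 inverted output: output 1 ✓
  n3 stuck-at-0: output 0 ✗
  n3 stuck-at-1: output 1 ✓
  n3 inverted output: output 1 ✓
  n4 stuck-at-0: output 0 ✗
  n4 stuck-at-1: output 1 ✓
  n4 inverted output: output 1 ✓
Consistent faults: {n1 stuck-at-1, n1 inverted output, n2 stuck-at-1, n2 inverted output, n3 stuck-at-1, n3 inverted output, n4 stuck-at-1, n4 inverted output} — 8 in all.

8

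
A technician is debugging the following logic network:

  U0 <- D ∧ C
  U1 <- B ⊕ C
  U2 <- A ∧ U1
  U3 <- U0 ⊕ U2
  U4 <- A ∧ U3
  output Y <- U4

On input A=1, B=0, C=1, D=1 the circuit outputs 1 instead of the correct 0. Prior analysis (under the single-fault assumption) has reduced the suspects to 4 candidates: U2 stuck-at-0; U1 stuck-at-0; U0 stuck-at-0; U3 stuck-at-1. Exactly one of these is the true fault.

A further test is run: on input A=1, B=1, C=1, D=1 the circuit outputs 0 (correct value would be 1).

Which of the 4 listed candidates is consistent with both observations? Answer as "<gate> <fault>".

U0 stuck-at-0

Evaluate each candidate on input A=1, B=1, C=1, D=1:
  U2 stuck-at-0: U0=1, U1=0, U2=0 [stuck-at-0], U3=1, U4=1 → 1 — eliminated
  U1 stuck-at-0: U0=1, U1=0 [stuck-at-0], U2=0, U3=1, U4=1 → 1 — eliminated
  U0 stuck-at-0: U0=0 [stuck-at-0], U1=0, U2=0, U3=0, U4=0 → 0 — matches
  U3 stuck-at-1: U0=1, U1=0, U2=0, U3=1 [stuck-at-1], U4=1 → 1 — eliminated
Only U0 stuck-at-0 reproduces the observed 0.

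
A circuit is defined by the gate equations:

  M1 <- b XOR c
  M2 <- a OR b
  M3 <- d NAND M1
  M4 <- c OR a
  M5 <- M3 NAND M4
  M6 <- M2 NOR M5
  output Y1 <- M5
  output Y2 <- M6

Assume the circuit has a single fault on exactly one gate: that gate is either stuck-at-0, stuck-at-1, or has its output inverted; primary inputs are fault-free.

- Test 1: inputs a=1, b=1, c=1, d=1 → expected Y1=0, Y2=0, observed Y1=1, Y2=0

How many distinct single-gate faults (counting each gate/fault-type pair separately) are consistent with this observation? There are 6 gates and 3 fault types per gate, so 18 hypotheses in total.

8

Fault-free: M1=0, M2=1, M3=1, M4=1, M5=0, M6=0 → Y1=0, Y2=0. Observed Y1=1, Y2=0.
  M1: stuck-at-1, inverted output ✓; others ✗
  M2: none of the 3 fault types match ✗
  M3: stuck-at-0, inverted output ✓; others ✗
  M4: stuck-at-0, inverted output ✓; others ✗
  M5: stuck-at-1, inverted output ✓; others ✗
  M6: none of the 3 fault types match ✗
Consistent faults: {M1 stuck-at-1, M1 inverted output, M3 stuck-at-0, M3 inverted output, M4 stuck-at-0, M4 inverted output, M5 stuck-at-1, M5 inverted output} — 8 in all.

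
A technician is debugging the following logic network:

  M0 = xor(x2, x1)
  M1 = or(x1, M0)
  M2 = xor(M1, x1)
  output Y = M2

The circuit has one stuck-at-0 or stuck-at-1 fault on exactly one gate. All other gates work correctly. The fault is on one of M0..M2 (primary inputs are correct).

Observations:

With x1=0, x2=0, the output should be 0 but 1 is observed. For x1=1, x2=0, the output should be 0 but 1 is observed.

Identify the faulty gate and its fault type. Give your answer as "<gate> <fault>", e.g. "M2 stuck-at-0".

Fault-free values for test 1 (x1=0, x2=0): M0=0, M1=0, M2=0, giving Y=0. Observed 1.
Test 1: faults giving observed 1 are {M0 stuck-at-1, M1 stuck-at-1, M2 stuck-at-1}.
Test 2 (x1=1, x2=0): fault-free M0=1, M1=1, M2=0 → 0; observed 1. Eliminates M0 stuck-at-1, M1 stuck-at-1.
Only M2 stuck-at-1 is consistent with every test.

M2 stuck-at-1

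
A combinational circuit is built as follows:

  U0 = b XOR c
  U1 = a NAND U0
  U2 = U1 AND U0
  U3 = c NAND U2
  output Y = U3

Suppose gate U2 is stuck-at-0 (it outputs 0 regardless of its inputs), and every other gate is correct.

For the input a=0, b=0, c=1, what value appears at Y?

Propagate with U2 forced: U0=1, U1=1, U2=0 [stuck-at-0], U3=1.
So Y = 1. (Without the fault it would be 0.)

1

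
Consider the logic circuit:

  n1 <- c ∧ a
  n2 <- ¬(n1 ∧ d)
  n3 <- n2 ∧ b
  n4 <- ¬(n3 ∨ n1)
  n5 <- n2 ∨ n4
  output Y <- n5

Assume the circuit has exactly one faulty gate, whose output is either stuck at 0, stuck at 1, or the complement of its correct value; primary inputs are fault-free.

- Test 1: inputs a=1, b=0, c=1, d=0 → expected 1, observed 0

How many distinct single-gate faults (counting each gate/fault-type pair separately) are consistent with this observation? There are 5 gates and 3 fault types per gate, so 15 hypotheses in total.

4

Fault-free: n1=1, n2=1, n3=0, n4=0, n5=1 → 1. Observed 0.
  n1: none of the 3 fault types match ✗
  n2: stuck-at-0, inverted output ✓; others ✗
  n3: none of the 3 fault types match ✗
  n4: none of the 3 fault types match ✗
  n5: stuck-at-0, inverted output ✓; others ✗
Consistent faults: {n2 stuck-at-0, n2 inverted output, n5 stuck-at-0, n5 inverted output} — 4 in all.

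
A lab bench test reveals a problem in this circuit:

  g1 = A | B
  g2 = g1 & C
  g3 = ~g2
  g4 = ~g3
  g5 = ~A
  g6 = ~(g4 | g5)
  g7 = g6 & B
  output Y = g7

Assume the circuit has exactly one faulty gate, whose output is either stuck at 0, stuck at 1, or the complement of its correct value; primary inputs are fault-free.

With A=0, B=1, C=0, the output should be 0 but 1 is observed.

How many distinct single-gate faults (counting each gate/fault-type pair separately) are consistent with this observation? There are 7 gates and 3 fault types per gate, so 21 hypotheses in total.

Fault-free: g1=1, g2=0, g3=1, g4=0, g5=1, g6=0, g7=0 → 0. Observed 1.
  g1: none of the 3 fault types match ✗
  g2: none of the 3 fault types match ✗
  g3: none of the 3 fault types match ✗
  g4: none of the 3 fault types match ✗
  g5: stuck-at-0, inverted output ✓; others ✗
  g6: stuck-at-1, inverted output ✓; others ✗
  g7: stuck-at-1, inverted output ✓; others ✗
Consistent faults: {g5 stuck-at-0, g5 inverted output, g6 stuck-at-1, g6 inverted output, g7 stuck-at-1, g7 inverted output} — 6 in all.

6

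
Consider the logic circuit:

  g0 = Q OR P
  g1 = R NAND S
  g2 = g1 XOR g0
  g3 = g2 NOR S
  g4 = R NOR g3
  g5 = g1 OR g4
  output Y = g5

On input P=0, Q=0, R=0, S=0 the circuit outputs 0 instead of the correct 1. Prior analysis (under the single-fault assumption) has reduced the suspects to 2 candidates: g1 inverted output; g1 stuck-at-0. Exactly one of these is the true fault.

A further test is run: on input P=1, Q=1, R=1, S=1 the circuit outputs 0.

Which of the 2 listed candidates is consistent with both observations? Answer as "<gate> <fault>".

g1 stuck-at-0

Evaluate each candidate on input P=1, Q=1, R=1, S=1:
  g1 inverted output: g0=1, g1=1 [inverted output], g2=0, g3=0, g4=0, g5=1 → 1 — eliminated
  g1 stuck-at-0: g0=1, g1=0 [stuck-at-0], g2=1, g3=0, g4=0, g5=0 → 0 — matches
Only g1 stuck-at-0 reproduces the observed 0.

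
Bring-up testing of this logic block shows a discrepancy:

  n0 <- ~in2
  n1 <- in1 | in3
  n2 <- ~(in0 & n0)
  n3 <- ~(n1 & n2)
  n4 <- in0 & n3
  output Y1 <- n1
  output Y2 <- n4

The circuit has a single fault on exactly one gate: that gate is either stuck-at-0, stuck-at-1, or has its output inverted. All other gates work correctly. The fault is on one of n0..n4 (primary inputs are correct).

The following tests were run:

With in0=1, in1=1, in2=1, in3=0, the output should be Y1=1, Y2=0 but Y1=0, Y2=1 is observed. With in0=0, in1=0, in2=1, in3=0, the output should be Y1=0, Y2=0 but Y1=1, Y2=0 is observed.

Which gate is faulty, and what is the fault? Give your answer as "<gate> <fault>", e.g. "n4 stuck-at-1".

n1 inverted output

Fault-free values for test 1 (in0=1, in1=1, in2=1, in3=0): n0=0, n1=1, n2=1, n3=0, n4=0, giving Y1=1, Y2=0. Observed Y1=0, Y2=1.
Test 1: faults giving observed Y1=0, Y2=1 are {n1 stuck-at-0, n1 inverted output}.
Test 2 (in0=0, in1=0, in2=1, in3=0): fault-free n0=0, n1=0, n2=1, n3=1, n4=0 → Y1=0, Y2=0; observed Y1=1, Y2=0. Eliminates n1 stuck-at-0.
Only n1 inverted output is consistent with every test.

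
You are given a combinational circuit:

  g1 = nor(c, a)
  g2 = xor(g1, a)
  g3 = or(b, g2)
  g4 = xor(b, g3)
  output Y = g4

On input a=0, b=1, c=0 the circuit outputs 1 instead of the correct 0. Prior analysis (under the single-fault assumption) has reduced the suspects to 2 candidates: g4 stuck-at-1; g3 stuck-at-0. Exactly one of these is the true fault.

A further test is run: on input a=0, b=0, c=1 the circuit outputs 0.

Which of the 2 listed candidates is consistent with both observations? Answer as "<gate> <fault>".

Evaluate each candidate on input a=0, b=0, c=1:
  g4 stuck-at-1: g1=0, g2=0, g3=0, g4=1 [stuck-at-1] → 1 — eliminated
  g3 stuck-at-0: g1=0, g2=0, g3=0 [stuck-at-0], g4=0 → 0 — matches
Only g3 stuck-at-0 reproduces the observed 0.

g3 stuck-at-0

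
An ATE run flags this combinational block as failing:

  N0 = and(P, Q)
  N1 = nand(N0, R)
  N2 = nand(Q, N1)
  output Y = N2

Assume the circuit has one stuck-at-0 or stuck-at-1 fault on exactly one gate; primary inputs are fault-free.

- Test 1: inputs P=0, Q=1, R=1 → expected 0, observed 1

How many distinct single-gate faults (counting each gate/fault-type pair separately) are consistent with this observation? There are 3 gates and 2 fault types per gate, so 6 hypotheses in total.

3

Fault-free: N0=0, N1=1, N2=0 → 0. Observed 1.
  N0 stuck-at-0: output 0 ✗
  N0 stuck-at-1: output 1 ✓
  N1 stuck-at-0: output 1 ✓
  N1 stuck-at-1: output 0 ✗
  N2 stuck-at-0: output 0 ✗
  N2 stuck-at-1: output 1 ✓
Consistent faults: {N0 stuck-at-1, N1 stuck-at-0, N2 stuck-at-1} — 3 in all.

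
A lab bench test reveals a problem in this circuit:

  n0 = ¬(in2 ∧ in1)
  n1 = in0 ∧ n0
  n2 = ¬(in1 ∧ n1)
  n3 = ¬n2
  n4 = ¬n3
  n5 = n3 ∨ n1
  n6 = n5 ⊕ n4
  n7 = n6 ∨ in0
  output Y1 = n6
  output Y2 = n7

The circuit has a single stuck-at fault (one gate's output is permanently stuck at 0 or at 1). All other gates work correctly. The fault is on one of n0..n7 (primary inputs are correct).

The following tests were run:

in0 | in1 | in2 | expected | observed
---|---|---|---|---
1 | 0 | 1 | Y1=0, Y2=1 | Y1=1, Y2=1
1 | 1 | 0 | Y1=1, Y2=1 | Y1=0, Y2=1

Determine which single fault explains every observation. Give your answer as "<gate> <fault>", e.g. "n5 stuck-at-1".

n5 stuck-at-0

Fault-free values for test 1 (in0=1, in1=0, in2=1): n0=1, n1=1, n2=1, n3=0, n4=1, n5=1, n6=0, n7=1, giving Y1=0, Y2=1. Observed Y1=1, Y2=1.
Test 1: faults giving observed Y1=1, Y2=1 are {n0 stuck-at-0, n1 stuck-at-0, n2 stuck-at-0, n3 stuck-at-1, n4 stuck-at-0, n5 stuck-at-0, n6 stuck-at-1}.
Test 2 (in0=1, in1=1, in2=0): fault-free n0=1, n1=1, n2=0, n3=1, n4=0, n5=1, n6=1, n7=1 → Y1=1, Y2=1; observed Y1=0, Y2=1. Eliminates n0 stuck-at-0, n1 stuck-at-0, n2 stuck-at-0, n3 stuck-at-1, n4 stuck-at-0, n6 stuck-at-1.
Only n5 stuck-at-0 is consistent with every test.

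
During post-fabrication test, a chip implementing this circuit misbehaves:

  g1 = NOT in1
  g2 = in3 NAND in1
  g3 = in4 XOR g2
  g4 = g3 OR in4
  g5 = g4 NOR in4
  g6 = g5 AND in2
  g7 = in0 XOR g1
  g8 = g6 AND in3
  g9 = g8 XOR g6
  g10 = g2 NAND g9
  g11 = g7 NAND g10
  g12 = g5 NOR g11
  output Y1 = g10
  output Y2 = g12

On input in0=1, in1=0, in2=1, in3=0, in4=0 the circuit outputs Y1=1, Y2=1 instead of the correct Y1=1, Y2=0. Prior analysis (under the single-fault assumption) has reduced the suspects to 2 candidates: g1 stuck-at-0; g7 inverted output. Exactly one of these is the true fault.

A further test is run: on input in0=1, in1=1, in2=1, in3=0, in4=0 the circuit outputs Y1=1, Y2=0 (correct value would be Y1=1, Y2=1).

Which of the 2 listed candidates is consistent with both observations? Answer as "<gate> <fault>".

g7 inverted output

Evaluate each candidate on input in0=1, in1=1, in2=1, in3=0, in4=0:
  g1 stuck-at-0: g1=0 [stuck-at-0], g2=1, g3=1, g4=1, g5=0, g6=0, g7=1, g8=0, g9=0, g10=1, g11=0, g12=1 → Y1=1, Y2=1 — eliminated
  g7 inverted output: g1=0, g2=1, g3=1, g4=1, g5=0, g6=0, g7=0 [inverted output], g8=0, g9=0, g10=1, g11=1, g12=0 → Y1=1, Y2=0 — matches
Only g7 inverted output reproduces the observed Y1=1, Y2=0.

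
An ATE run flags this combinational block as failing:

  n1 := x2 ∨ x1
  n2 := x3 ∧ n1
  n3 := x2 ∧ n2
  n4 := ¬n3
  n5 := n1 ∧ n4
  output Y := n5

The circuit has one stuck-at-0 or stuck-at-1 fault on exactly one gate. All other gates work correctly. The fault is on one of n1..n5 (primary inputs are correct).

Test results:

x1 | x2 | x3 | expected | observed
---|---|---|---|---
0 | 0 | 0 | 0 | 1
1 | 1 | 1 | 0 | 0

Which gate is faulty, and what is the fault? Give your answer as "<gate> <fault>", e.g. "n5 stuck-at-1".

n1 stuck-at-1

Fault-free values for test 1 (x1=0, x2=0, x3=0): n1=0, n2=0, n3=0, n4=1, n5=0, giving Y=0. Observed 1.
Test 1: faults giving observed 1 are {n1 stuck-at-1, n5 stuck-at-1}.
Test 2 (x1=1, x2=1, x3=1): fault-free n1=1, n2=1, n3=1, n4=0, n5=0 → 0; observed 0. Eliminates n5 stuck-at-1.
Only n1 stuck-at-1 is consistent with every test.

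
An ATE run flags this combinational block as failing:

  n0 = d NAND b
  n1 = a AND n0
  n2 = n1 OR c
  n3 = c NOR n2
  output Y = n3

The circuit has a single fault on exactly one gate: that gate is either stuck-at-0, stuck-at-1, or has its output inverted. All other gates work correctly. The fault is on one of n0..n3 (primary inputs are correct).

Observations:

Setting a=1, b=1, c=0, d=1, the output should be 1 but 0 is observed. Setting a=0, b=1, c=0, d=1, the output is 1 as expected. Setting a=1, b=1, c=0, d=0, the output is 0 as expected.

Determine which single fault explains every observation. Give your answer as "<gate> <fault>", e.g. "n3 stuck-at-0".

n0 stuck-at-1

Fault-free values for test 1 (a=1, b=1, c=0, d=1): n0=0, n1=0, n2=0, n3=1, giving Y=1. Observed 0.
Test 1: faults giving observed 0 are {n0 stuck-at-1, n0 inverted output, n1 stuck-at-1, n1 inverted output, n2 stuck-at-1, n2 inverted output, n3 stuck-at-0, n3 inverted output}.
Test 2 (a=0, b=1, c=0, d=1): fault-free n0=0, n1=0, n2=0, n3=1 → 1; observed 1. Eliminates n1 stuck-at-1, n1 inverted output, n2 stuck-at-1, n2 inverted output, n3 stuck-at-0, n3 inverted output.
Test 3 (a=1, b=1, c=0, d=0): fault-free n0=1, n1=1, n2=1, n3=0 → 0; observed 0. Eliminates n0 inverted output.
Only n0 stuck-at-1 is consistent with every test.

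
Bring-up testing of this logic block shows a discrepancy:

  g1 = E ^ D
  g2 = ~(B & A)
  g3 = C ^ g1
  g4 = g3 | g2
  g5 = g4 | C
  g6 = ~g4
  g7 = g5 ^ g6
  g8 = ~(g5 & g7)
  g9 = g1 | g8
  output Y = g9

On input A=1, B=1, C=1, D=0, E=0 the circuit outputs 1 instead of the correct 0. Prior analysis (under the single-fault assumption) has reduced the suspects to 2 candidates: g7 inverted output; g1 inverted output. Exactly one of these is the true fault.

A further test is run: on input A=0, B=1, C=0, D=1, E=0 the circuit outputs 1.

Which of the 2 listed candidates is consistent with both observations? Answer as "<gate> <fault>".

Evaluate each candidate on input A=0, B=1, C=0, D=1, E=0:
  g7 inverted output: g1=1, g2=1, g3=1, g4=1, g5=1, g6=0, g7=0 [inverted output], g8=1, g9=1 → 1 — matches
  g1 inverted output: g1=0 [inverted output], g2=1, g3=0, g4=1, g5=1, g6=0, g7=1, g8=0, g9=0 → 0 — eliminated
Only g7 inverted output reproduces the observed 1.

g7 inverted output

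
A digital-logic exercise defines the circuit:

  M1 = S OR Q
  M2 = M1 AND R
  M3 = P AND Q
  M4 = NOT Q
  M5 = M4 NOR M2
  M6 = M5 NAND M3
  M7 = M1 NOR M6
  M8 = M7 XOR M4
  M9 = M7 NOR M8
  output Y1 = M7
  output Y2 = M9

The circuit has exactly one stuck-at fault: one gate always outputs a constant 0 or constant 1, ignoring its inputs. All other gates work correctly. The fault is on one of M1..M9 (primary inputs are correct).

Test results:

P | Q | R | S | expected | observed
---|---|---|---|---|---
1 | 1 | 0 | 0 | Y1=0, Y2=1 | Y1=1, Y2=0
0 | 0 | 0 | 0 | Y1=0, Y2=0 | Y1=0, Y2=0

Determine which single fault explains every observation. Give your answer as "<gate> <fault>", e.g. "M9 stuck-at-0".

Fault-free values for test 1 (P=1, Q=1, R=0, S=0): M1=1, M2=0, M3=1, M4=0, M5=1, M6=0, M7=0, M8=0, M9=1, giving Y1=0, Y2=1. Observed Y1=1, Y2=0.
Test 1: faults giving observed Y1=1, Y2=0 are {M1 stuck-at-0, M7 stuck-at-1}.
Test 2 (P=0, Q=0, R=0, S=0): fault-free M1=0, M2=0, M3=0, M4=1, M5=0, M6=1, M7=0, M8=1, M9=0 → Y1=0, Y2=0; observed Y1=0, Y2=0. Eliminates M7 stuck-at-1.
Only M1 stuck-at-0 is consistent with every test.

M1 stuck-at-0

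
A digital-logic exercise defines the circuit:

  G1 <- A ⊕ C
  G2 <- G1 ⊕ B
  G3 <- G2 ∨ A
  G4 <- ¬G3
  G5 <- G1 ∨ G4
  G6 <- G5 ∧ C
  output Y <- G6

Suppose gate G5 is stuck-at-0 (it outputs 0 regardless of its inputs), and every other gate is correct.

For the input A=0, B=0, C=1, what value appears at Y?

Propagate with G5 forced: G1=1, G2=1, G3=1, G4=0, G5=0 [stuck-at-0], G6=0.
So Y = 0. (Without the fault it would be 1.)

0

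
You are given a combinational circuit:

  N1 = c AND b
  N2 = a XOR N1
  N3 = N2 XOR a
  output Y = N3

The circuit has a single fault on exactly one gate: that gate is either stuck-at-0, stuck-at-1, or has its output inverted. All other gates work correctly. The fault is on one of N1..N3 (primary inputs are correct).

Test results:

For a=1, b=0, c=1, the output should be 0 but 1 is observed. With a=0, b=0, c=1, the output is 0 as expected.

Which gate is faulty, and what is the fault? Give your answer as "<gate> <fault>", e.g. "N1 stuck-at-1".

N2 stuck-at-0

Fault-free values for test 1 (a=1, b=0, c=1): N1=0, N2=1, N3=0, giving Y=0. Observed 1.
Test 1: faults giving observed 1 are {N1 stuck-at-1, N1 inverted output, N2 stuck-at-0, N2 inverted output, N3 stuck-at-1, N3 inverted output}.
Test 2 (a=0, b=0, c=1): fault-free N1=0, N2=0, N3=0 → 0; observed 0. Eliminates N1 stuck-at-1, N1 inverted output, N2 inverted output, N3 stuck-at-1, N3 inverted output.
Only N2 stuck-at-0 is consistent with every test.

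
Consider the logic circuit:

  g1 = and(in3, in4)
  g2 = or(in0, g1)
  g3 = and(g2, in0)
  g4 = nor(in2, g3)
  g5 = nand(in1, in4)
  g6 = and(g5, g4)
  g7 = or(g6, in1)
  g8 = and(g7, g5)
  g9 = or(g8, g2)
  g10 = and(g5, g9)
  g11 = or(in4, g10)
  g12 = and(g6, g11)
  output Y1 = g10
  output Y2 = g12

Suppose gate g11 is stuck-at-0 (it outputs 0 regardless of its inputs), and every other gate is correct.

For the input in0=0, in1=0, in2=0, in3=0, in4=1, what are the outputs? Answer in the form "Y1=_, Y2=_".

Y1=1, Y2=0

Propagate with g11 forced: g1=0, g2=0, g3=0, g4=1, g5=1, g6=1, g7=1, g8=1, g9=1, g10=1, g11=0 [stuck-at-0], g12=0.
So the outputs are Y1=1, Y2=0. (Without the fault they would be Y1=1, Y2=1.)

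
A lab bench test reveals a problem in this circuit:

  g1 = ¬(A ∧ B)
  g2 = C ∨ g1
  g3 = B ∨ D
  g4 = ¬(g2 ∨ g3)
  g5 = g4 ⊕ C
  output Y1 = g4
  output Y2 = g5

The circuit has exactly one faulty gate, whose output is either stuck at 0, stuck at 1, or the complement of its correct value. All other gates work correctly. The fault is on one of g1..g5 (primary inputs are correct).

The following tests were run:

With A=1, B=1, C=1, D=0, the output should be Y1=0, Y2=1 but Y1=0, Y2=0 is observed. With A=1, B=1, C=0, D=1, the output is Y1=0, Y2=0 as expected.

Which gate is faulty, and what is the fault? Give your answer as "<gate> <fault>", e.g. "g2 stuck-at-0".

Fault-free values for test 1 (A=1, B=1, C=1, D=0): g1=0, g2=1, g3=1, g4=0, g5=1, giving Y1=0, Y2=1. Observed Y1=0, Y2=0.
Test 1: faults giving observed Y1=0, Y2=0 are {g5 stuck-at-0, g5 inverted output}.
Test 2 (A=1, B=1, C=0, D=1): fault-free g1=0, g2=0, g3=1, g4=0, g5=0 → Y1=0, Y2=0; observed Y1=0, Y2=0. Eliminates g5 inverted output.
Only g5 stuck-at-0 is consistent with every test.

g5 stuck-at-0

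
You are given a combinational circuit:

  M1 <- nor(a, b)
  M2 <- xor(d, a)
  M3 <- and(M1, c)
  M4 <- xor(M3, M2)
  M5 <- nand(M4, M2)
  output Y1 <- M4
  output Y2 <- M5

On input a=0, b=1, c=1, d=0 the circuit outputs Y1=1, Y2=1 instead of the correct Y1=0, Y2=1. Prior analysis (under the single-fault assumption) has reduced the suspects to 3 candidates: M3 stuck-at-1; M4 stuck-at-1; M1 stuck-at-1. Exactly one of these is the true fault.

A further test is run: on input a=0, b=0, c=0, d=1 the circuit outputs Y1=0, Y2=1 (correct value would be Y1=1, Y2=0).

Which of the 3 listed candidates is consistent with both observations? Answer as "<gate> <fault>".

Evaluate each candidate on input a=0, b=0, c=0, d=1:
  M3 stuck-at-1: M1=1, M2=1, M3=1 [stuck-at-1], M4=0, M5=1 → Y1=0, Y2=1 — matches
  M4 stuck-at-1: M1=1, M2=1, M3=0, M4=1 [stuck-at-1], M5=0 → Y1=1, Y2=0 — eliminated
  M1 stuck-at-1: M1=1 [stuck-at-1], M2=1, M3=0, M4=1, M5=0 → Y1=1, Y2=0 — eliminated
Only M3 stuck-at-1 reproduces the observed Y1=0, Y2=1.

M3 stuck-at-1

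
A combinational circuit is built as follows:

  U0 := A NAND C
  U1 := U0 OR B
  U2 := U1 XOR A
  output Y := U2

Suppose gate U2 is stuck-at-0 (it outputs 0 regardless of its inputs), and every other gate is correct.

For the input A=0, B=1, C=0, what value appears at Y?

0

Propagate with U2 forced: U0=1, U1=1, U2=0 [stuck-at-0].
So Y = 0. (Without the fault it would be 1.)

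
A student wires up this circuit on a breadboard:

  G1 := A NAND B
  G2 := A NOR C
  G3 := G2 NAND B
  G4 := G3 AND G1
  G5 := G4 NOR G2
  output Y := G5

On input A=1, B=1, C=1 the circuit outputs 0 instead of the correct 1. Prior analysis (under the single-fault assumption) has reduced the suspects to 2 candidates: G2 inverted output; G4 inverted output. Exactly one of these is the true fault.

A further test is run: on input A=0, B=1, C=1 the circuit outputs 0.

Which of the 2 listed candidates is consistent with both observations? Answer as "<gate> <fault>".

Evaluate each candidate on input A=0, B=1, C=1:
  G2 inverted output: G1=1, G2=1 [inverted output], G3=0, G4=0, G5=0 → 0 — matches
  G4 inverted output: G1=1, G2=0, G3=1, G4=0 [inverted output], G5=1 → 1 — eliminated
Only G2 inverted output reproduces the observed 0.

G2 inverted output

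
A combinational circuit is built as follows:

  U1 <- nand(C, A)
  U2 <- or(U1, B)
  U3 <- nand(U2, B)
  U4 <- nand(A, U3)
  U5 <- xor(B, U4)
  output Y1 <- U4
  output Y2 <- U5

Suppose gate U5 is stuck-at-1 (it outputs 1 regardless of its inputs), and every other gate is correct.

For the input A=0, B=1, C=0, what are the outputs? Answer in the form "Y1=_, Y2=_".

Y1=1, Y2=1

Propagate with U5 forced: U1=1, U2=1, U3=0, U4=1, U5=1 [stuck-at-1].
So the outputs are Y1=1, Y2=1. (Without the fault they would be Y1=1, Y2=0.)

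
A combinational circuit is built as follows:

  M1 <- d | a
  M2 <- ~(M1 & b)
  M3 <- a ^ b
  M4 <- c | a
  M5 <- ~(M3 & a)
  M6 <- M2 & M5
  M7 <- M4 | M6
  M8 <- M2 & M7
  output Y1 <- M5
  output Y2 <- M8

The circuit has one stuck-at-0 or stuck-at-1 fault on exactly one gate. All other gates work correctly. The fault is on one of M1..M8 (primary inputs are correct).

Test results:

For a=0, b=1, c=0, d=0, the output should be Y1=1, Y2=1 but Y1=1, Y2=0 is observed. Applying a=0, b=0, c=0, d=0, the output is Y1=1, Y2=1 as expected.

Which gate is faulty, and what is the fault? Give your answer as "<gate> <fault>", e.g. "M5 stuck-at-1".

M1 stuck-at-1

Fault-free values for test 1 (a=0, b=1, c=0, d=0): M1=0, M2=1, M3=1, M4=0, M5=1, M6=1, M7=1, M8=1, giving Y1=1, Y2=1. Observed Y1=1, Y2=0.
Test 1: faults giving observed Y1=1, Y2=0 are {M1 stuck-at-1, M2 stuck-at-0, M6 stuck-at-0, M7 stuck-at-0, M8 stuck-at-0}.
Test 2 (a=0, b=0, c=0, d=0): fault-free M1=0, M2=1, M3=0, M4=0, M5=1, M6=1, M7=1, M8=1 → Y1=1, Y2=1; observed Y1=1, Y2=1. Eliminates M2 stuck-at-0, M6 stuck-at-0, M7 stuck-at-0, M8 stuck-at-0.
Only M1 stuck-at-1 is consistent with every test.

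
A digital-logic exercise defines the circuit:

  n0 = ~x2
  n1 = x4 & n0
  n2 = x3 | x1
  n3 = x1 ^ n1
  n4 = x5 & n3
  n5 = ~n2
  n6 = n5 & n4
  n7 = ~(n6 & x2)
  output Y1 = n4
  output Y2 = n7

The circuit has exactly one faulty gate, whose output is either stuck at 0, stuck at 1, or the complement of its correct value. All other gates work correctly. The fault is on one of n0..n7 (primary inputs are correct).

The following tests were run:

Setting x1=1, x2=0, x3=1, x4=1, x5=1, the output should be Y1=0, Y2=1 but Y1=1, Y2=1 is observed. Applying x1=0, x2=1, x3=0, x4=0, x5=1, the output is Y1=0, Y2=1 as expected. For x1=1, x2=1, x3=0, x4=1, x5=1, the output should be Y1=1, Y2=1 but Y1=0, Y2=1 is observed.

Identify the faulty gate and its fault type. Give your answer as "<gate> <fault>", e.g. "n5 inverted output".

n0 inverted output

Fault-free values for test 1 (x1=1, x2=0, x3=1, x4=1, x5=1): n0=1, n1=1, n2=1, n3=0, n4=0, n5=0, n6=0, n7=1, giving Y1=0, Y2=1. Observed Y1=1, Y2=1.
Test 1: faults giving observed Y1=1, Y2=1 are {n0 stuck-at-0, n0 inverted output, n1 stuck-at-0, n1 inverted output, n3 stuck-at-1, n3 inverted output, n4 stuck-at-1, n4 inverted output}.
Test 2 (x1=0, x2=1, x3=0, x4=0, x5=1): fault-free n0=0, n1=0, n2=0, n3=0, n4=0, n5=1, n6=0, n7=1 → Y1=0, Y2=1; observed Y1=0, Y2=1. Eliminates n1 inverted output, n3 stuck-at-1, n3 inverted output, n4 stuck-at-1, n4 inverted output.
Test 3 (x1=1, x2=1, x3=0, x4=1, x5=1): fault-free n0=0, n1=0, n2=1, n3=1, n4=1, n5=0, n6=0, n7=1 → Y1=1, Y2=1; observed Y1=0, Y2=1. Eliminates n0 stuck-at-0, n1 stuck-at-0.
Only n0 inverted output is consistent with every test.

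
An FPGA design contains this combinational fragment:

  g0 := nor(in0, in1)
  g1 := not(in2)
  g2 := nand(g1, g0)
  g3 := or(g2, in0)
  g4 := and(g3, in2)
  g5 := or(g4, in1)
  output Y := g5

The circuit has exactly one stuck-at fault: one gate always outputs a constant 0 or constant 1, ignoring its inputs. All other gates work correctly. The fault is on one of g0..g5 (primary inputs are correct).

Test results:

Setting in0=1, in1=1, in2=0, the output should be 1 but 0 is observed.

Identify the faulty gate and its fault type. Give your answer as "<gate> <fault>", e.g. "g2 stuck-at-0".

Fault-free values for test 1 (in0=1, in1=1, in2=0): g0=0, g1=1, g2=1, g3=1, g4=0, g5=1, giving Y=1. Observed 0.
Test 1: faults giving observed 0 are {g5 stuck-at-0}.
Only g5 stuck-at-0 is consistent with every test.

g5 stuck-at-0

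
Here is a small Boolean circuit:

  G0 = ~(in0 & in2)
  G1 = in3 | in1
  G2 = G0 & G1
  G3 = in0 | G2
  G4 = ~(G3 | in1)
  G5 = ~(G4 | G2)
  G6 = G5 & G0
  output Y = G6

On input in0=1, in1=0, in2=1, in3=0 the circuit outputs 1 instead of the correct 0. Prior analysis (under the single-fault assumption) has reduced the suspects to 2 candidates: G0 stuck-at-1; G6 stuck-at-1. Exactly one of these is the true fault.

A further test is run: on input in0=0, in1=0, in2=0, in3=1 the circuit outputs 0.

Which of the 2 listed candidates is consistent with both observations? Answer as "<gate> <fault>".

Evaluate each candidate on input in0=0, in1=0, in2=0, in3=1:
  G0 stuck-at-1: G0=1 [stuck-at-1], G1=1, G2=1, G3=1, G4=0, G5=0, G6=0 → 0 — matches
  G6 stuck-at-1: G0=1, G1=1, G2=1, G3=1, G4=0, G5=0, G6=1 [stuck-at-1] → 1 — eliminated
Only G0 stuck-at-1 reproduces the observed 0.

G0 stuck-at-1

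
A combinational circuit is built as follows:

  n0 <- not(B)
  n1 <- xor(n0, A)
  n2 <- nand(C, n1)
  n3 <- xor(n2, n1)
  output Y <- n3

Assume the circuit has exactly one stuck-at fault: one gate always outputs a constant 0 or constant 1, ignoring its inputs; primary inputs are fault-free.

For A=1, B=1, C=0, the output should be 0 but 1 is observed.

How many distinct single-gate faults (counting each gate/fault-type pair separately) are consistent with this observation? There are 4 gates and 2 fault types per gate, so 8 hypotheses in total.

4

Fault-free: n0=0, n1=1, n2=1, n3=0 → 0. Observed 1.
  n0 stuck-at-0: output 0 ✗
  n0 stuck-at-1: output 1 ✓
  n1 stuck-at-0: output 1 ✓
  n1 stuck-at-1: output 0 ✗
  n2 stuck-at-0: output 1 ✓
  n2 stuck-at-1: output 0 ✗
  n3 stuck-at-0: output 0 ✗
  n3 stuck-at-1: output 1 ✓
Consistent faults: {n0 stuck-at-1, n1 stuck-at-0, n2 stuck-at-0, n3 stuck-at-1} — 4 in all.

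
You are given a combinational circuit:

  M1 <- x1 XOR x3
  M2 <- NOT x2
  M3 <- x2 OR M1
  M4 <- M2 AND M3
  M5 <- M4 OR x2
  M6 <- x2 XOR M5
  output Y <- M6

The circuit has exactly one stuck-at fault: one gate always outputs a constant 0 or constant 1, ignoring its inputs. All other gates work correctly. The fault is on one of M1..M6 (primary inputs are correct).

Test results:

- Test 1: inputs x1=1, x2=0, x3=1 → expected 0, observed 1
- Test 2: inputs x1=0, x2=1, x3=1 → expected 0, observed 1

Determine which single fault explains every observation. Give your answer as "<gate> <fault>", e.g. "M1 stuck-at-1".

M6 stuck-at-1

Fault-free values for test 1 (x1=1, x2=0, x3=1): M1=0, M2=1, M3=0, M4=0, M5=0, M6=0, giving Y=0. Observed 1.
Test 1: faults giving observed 1 are {M1 stuck-at-1, M3 stuck-at-1, M4 stuck-at-1, M5 stuck-at-1, M6 stuck-at-1}.
Test 2 (x1=0, x2=1, x3=1): fault-free M1=1, M2=0, M3=1, M4=0, M5=1, M6=0 → 0; observed 1. Eliminates M1 stuck-at-1, M3 stuck-at-1, M4 stuck-at-1, M5 stuck-at-1.
Only M6 stuck-at-1 is consistent with every test.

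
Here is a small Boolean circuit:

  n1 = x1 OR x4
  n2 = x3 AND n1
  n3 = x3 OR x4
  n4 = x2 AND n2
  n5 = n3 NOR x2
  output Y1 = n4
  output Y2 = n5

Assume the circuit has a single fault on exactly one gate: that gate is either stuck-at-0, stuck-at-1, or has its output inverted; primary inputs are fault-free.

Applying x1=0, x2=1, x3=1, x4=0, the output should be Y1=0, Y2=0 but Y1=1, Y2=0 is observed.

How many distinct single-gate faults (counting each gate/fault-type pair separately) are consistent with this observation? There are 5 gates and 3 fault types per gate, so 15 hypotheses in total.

6

Fault-free: n1=0, n2=0, n3=1, n4=0, n5=0 → Y1=0, Y2=0. Observed Y1=1, Y2=0.
  n1: stuck-at-1, inverted output ✓; others ✗
  n2: stuck-at-1, inverted output ✓; others ✗
  n3: none of the 3 fault types match ✗
  n4: stuck-at-1, inverted output ✓; others ✗
  n5: none of the 3 fault types match ✗
Consistent faults: {n1 stuck-at-1, n1 inverted output, n2 stuck-at-1, n2 inverted output, n4 stuck-at-1, n4 inverted output} — 6 in all.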